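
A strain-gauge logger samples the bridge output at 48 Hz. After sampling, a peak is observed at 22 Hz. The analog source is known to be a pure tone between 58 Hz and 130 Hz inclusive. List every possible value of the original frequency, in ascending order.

70 Hz, 74 Hz, 118 Hz, 122 Hz

Frequencies that alias to 22 Hz are k·fs ± 22 Hz for integer k ≥ 0.
k=0: 22 Hz.
k=1: 26 Hz, 70 Hz.
k=2: 74 Hz, 118 Hz.
k=3: 122 Hz, 166 Hz.
k=4: 170 Hz, 214 Hz.
Within [58 Hz, 130 Hz]: 70 Hz, 74 Hz, 118 Hz, 122 Hz.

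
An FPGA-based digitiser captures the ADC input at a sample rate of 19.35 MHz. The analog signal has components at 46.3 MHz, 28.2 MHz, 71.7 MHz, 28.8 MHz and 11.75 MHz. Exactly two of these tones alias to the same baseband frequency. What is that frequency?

7.6 MHz

fs/2 = 9.675 MHz.
46.3 MHz mod fs = 7.6 MHz.
7.6 MHz ≤ fs/2 = 9.675 MHz, appears at 7.6 MHz.
28.2 MHz mod fs = 8.85 MHz.
8.85 MHz ≤ fs/2 = 9.675 MHz, appears at 8.85 MHz.
71.7 MHz mod fs = 13.65 MHz.
13.65 MHz > fs/2 = 9.675 MHz, folds to fs − 13.65 MHz = 5.7 MHz.
28.8 MHz mod fs = 9.45 MHz.
9.45 MHz ≤ fs/2 = 9.675 MHz, appears at 9.45 MHz.
11.75 MHz > fs/2 = 9.675 MHz, folds to fs − 11.75 MHz = 7.6 MHz.
11.75 MHz and 46.3 MHz both map to 7.6 MHz.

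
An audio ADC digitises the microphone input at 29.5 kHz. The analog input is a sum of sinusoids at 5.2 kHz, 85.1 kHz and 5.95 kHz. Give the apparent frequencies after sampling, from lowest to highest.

3.4 kHz, 5.2 kHz, 5.95 kHz

fs/2 = 14.75 kHz.
5.2 kHz ≤ fs/2 = 14.75 kHz, passes unchanged.
85.1 kHz mod fs = 26.1 kHz.
26.1 kHz > fs/2 = 14.75 kHz, folds to fs − 26.1 kHz = 3.4 kHz.
5.95 kHz ≤ fs/2 = 14.75 kHz, passes unchanged.
Distinct values: {3.4 kHz, 5.2 kHz, 5.95 kHz}.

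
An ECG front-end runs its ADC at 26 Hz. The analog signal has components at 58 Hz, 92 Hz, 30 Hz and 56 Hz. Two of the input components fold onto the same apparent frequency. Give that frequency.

fs/2 = 13 Hz.
58 Hz mod fs = 6 Hz.
6 Hz ≤ fs/2 = 13 Hz, appears at 6 Hz.
92 Hz mod fs = 14 Hz.
14 Hz > fs/2 = 13 Hz, folds to fs − 14 Hz = 12 Hz.
30 Hz mod fs = 4 Hz.
4 Hz ≤ fs/2 = 13 Hz, appears at 4 Hz.
56 Hz mod fs = 4 Hz.
4 Hz ≤ fs/2 = 13 Hz, appears at 4 Hz.
30 Hz and 56 Hz both map to 4 Hz.

4 Hz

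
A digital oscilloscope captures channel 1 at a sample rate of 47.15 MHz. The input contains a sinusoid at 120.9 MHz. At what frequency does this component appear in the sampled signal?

120.9 MHz mod fs = 26.6 MHz.
26.6 MHz > fs/2 = 23.575 MHz, folds to fs − 26.6 MHz = 20.55 MHz.

20.55 MHz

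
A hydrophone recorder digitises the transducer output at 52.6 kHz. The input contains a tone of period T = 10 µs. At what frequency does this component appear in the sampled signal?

5.2 kHz

T = 10 µs → f = 1/T = 100 kHz.
100 kHz mod fs = 47.4 kHz.
47.4 kHz > fs/2 = 26.3 kHz, folds to fs − 47.4 kHz = 5.2 kHz.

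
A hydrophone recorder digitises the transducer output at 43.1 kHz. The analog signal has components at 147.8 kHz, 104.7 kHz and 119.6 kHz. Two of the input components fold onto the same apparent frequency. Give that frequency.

fs/2 = 21.55 kHz.
147.8 kHz mod fs = 18.5 kHz.
18.5 kHz ≤ fs/2 = 21.55 kHz, appears at 18.5 kHz.
104.7 kHz mod fs = 18.5 kHz.
18.5 kHz ≤ fs/2 = 21.55 kHz, appears at 18.5 kHz.
119.6 kHz mod fs = 33.4 kHz.
33.4 kHz > fs/2 = 21.55 kHz, folds to fs − 33.4 kHz = 9.7 kHz.
104.7 kHz and 147.8 kHz both map to 18.5 kHz.

18.5 kHz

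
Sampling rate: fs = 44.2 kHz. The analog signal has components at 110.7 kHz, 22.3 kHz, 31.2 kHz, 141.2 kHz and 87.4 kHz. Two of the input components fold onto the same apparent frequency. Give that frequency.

fs/2 = 22.1 kHz.
110.7 kHz mod fs = 22.3 kHz.
22.3 kHz > fs/2 = 22.1 kHz, folds to fs − 22.3 kHz = 21.9 kHz.
22.3 kHz > fs/2 = 22.1 kHz, folds to fs − 22.3 kHz = 21.9 kHz.
31.2 kHz > fs/2 = 22.1 kHz, folds to fs − 31.2 kHz = 13 kHz.
141.2 kHz mod fs = 8.6 kHz.
8.6 kHz ≤ fs/2 = 22.1 kHz, appears at 8.6 kHz.
87.4 kHz mod fs = 43.2 kHz.
43.2 kHz > fs/2 = 22.1 kHz, folds to fs − 43.2 kHz = 1 kHz.
22.3 kHz and 110.7 kHz both map to 21.9 kHz.

21.9 kHz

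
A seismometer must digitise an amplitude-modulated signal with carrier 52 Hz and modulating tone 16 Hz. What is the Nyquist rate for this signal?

AM sidebands sit at fc ± fm = 36 Hz and 68 Hz.
Highest-frequency component: 68 Hz.
Nyquist rate = 2 × 68 Hz = 136 Hz.

136 Hz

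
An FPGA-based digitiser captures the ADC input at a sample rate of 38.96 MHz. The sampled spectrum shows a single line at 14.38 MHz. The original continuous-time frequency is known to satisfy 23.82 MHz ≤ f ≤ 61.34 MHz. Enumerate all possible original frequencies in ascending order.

24.58 MHz, 53.34 MHz

Frequencies that alias to 14.38 MHz are k·fs ± 14.38 MHz for integer k ≥ 0.
k=0: 14.38 MHz.
k=1: 24.58 MHz, 53.34 MHz.
k=2: 63.54 MHz, 92.3 MHz.
Within [23.82 MHz, 61.34 MHz]: 24.58 MHz, 53.34 MHz.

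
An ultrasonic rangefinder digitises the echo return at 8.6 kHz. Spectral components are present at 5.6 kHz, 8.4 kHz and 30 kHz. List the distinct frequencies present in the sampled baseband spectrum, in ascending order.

0.2 kHz, 3 kHz, 4.2 kHz

fs/2 = 4.3 kHz.
5.6 kHz > fs/2 = 4.3 kHz, folds to fs − 5.6 kHz = 3 kHz.
8.4 kHz > fs/2 = 4.3 kHz, folds to fs − 8.4 kHz = 0.2 kHz.
30 kHz mod fs = 4.2 kHz.
4.2 kHz ≤ fs/2 = 4.3 kHz, appears at 4.2 kHz.
Distinct values: {0.2 kHz, 3 kHz, 4.2 kHz}.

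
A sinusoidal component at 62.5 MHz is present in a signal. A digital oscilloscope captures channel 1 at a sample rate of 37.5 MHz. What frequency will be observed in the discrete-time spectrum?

62.5 MHz mod fs = 25 MHz.
25 MHz > fs/2 = 18.75 MHz, folds to fs − 25 MHz = 12.5 MHz.

12.5 MHz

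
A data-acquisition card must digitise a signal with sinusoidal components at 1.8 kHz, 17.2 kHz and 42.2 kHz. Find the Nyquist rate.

84.4 kHz

Highest-frequency component: 42.2 kHz.
Nyquist rate = 2 × 42.2 kHz = 84.4 kHz.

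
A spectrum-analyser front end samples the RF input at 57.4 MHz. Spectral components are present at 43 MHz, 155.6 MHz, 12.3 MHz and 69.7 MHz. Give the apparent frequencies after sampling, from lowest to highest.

12.3 MHz, 14.4 MHz, 16.6 MHz

fs/2 = 28.7 MHz.
43 MHz > fs/2 = 28.7 MHz, folds to fs − 43 MHz = 14.4 MHz.
155.6 MHz mod fs = 40.8 MHz.
40.8 MHz > fs/2 = 28.7 MHz, folds to fs − 40.8 MHz = 16.6 MHz.
12.3 MHz ≤ fs/2 = 28.7 MHz, passes unchanged.
69.7 MHz mod fs = 12.3 MHz.
12.3 MHz ≤ fs/2 = 28.7 MHz, appears at 12.3 MHz.
Distinct values: {12.3 MHz, 14.4 MHz, 16.6 MHz}.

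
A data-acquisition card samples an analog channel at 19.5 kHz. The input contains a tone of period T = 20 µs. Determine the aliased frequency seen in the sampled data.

T = 20 µs → f = 1/T = 50 kHz.
50 kHz mod fs = 11 kHz.
11 kHz > fs/2 = 9.75 kHz, folds to fs − 11 kHz = 8.5 kHz.

8.5 kHz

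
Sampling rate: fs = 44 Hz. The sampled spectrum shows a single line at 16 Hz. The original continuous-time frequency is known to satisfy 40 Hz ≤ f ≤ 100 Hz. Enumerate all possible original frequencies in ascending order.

Frequencies that alias to 16 Hz are k·fs ± 16 Hz for integer k ≥ 0.
k=0: 16 Hz.
k=1: 28 Hz, 60 Hz.
k=2: 72 Hz, 104 Hz.
k=3: 116 Hz, 148 Hz.
Within [40 Hz, 100 Hz]: 60 Hz, 72 Hz.

60 Hz, 72 Hz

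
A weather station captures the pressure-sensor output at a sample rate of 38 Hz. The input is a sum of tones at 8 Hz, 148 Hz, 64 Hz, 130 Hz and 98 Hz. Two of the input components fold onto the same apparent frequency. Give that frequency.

16 Hz

fs/2 = 19 Hz.
8 Hz ≤ fs/2 = 19 Hz, passes unchanged.
148 Hz mod fs = 34 Hz.
34 Hz > fs/2 = 19 Hz, folds to fs − 34 Hz = 4 Hz.
64 Hz mod fs = 26 Hz.
26 Hz > fs/2 = 19 Hz, folds to fs − 26 Hz = 12 Hz.
130 Hz mod fs = 16 Hz.
16 Hz ≤ fs/2 = 19 Hz, appears at 16 Hz.
98 Hz mod fs = 22 Hz.
22 Hz > fs/2 = 19 Hz, folds to fs − 22 Hz = 16 Hz.
98 Hz and 130 Hz both map to 16 Hz.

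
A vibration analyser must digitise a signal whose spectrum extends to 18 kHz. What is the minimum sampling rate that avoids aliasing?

Nyquist rate = 2 × 18 kHz = 36 kHz.

36 kHz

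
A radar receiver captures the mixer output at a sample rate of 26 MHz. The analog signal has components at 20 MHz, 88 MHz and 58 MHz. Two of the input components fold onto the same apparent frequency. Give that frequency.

6 MHz

fs/2 = 13 MHz.
20 MHz > fs/2 = 13 MHz, folds to fs − 20 MHz = 6 MHz.
88 MHz mod fs = 10 MHz.
10 MHz ≤ fs/2 = 13 MHz, appears at 10 MHz.
58 MHz mod fs = 6 MHz.
6 MHz ≤ fs/2 = 13 MHz, appears at 6 MHz.
20 MHz and 58 MHz both map to 6 MHz.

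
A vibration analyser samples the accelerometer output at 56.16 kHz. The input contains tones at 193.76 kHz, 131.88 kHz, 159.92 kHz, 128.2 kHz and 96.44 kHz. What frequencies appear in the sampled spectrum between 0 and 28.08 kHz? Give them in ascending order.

8.56 kHz, 15.88 kHz, 19.56 kHz, 25.28 kHz

fs/2 = 28.08 kHz.
193.76 kHz mod fs = 25.28 kHz.
25.28 kHz ≤ fs/2 = 28.08 kHz, appears at 25.28 kHz.
131.88 kHz mod fs = 19.56 kHz.
19.56 kHz ≤ fs/2 = 28.08 kHz, appears at 19.56 kHz.
159.92 kHz mod fs = 47.6 kHz.
47.6 kHz > fs/2 = 28.08 kHz, folds to fs − 47.6 kHz = 8.56 kHz.
128.2 kHz mod fs = 15.88 kHz.
15.88 kHz ≤ fs/2 = 28.08 kHz, appears at 15.88 kHz.
96.44 kHz mod fs = 40.28 kHz.
40.28 kHz > fs/2 = 28.08 kHz, folds to fs − 40.28 kHz = 15.88 kHz.
Distinct values: {8.56 kHz, 15.88 kHz, 19.56 kHz, 25.28 kHz}.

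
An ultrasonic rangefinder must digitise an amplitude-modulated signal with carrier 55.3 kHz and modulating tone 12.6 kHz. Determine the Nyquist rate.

AM sidebands sit at fc ± fm = 42.7 kHz and 67.9 kHz.
Highest-frequency component: 67.9 kHz.
Nyquist rate = 2 × 67.9 kHz = 135.8 kHz.

135.8 kHz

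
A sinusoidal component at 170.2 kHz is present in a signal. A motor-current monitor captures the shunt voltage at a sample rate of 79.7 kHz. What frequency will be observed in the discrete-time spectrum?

10.8 kHz

170.2 kHz mod fs = 10.8 kHz.
10.8 kHz ≤ fs/2 = 39.85 kHz, appears at 10.8 kHz.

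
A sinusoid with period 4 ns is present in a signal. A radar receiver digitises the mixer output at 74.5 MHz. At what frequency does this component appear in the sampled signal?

26.5 MHz

T = 4 ns → f = 1/T = 250 MHz.
250 MHz mod fs = 26.5 MHz.
26.5 MHz ≤ fs/2 = 37.25 MHz, appears at 26.5 MHz.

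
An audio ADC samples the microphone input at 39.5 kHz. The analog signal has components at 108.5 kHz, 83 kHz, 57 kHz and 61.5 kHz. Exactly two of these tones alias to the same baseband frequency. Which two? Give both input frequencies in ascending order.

57 kHz, 61.5 kHz

fs/2 = 19.75 kHz.
108.5 kHz mod fs = 29.5 kHz.
29.5 kHz > fs/2 = 19.75 kHz, folds to fs − 29.5 kHz = 10 kHz.
83 kHz mod fs = 4 kHz.
4 kHz ≤ fs/2 = 19.75 kHz, appears at 4 kHz.
57 kHz mod fs = 17.5 kHz.
17.5 kHz ≤ fs/2 = 19.75 kHz, appears at 17.5 kHz.
61.5 kHz mod fs = 22 kHz.
22 kHz > fs/2 = 19.75 kHz, folds to fs − 22 kHz = 17.5 kHz.
57 kHz and 61.5 kHz both map to 17.5 kHz.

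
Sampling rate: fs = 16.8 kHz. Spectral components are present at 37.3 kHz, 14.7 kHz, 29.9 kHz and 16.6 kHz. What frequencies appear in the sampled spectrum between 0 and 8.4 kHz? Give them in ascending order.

fs/2 = 8.4 kHz.
37.3 kHz mod fs = 3.7 kHz.
3.7 kHz ≤ fs/2 = 8.4 kHz, appears at 3.7 kHz.
14.7 kHz > fs/2 = 8.4 kHz, folds to fs − 14.7 kHz = 2.1 kHz.
29.9 kHz mod fs = 13.1 kHz.
13.1 kHz > fs/2 = 8.4 kHz, folds to fs − 13.1 kHz = 3.7 kHz.
16.6 kHz > fs/2 = 8.4 kHz, folds to fs − 16.6 kHz = 0.2 kHz.
Distinct values: {0.2 kHz, 2.1 kHz, 3.7 kHz}.

0.2 kHz, 2.1 kHz, 3.7 kHz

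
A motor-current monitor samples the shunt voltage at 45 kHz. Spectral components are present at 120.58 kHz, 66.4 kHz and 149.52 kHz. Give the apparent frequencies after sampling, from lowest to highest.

14.42 kHz, 14.52 kHz, 21.4 kHz

fs/2 = 22.5 kHz.
120.58 kHz mod fs = 30.58 kHz.
30.58 kHz > fs/2 = 22.5 kHz, folds to fs − 30.58 kHz = 14.42 kHz.
66.4 kHz mod fs = 21.4 kHz.
21.4 kHz ≤ fs/2 = 22.5 kHz, appears at 21.4 kHz.
149.52 kHz mod fs = 14.52 kHz.
14.52 kHz ≤ fs/2 = 22.5 kHz, appears at 14.52 kHz.
Distinct values: {14.42 kHz, 14.52 kHz, 21.4 kHz}.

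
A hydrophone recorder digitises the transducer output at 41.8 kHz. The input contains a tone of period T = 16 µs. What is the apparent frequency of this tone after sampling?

20.7 kHz

T = 16 µs → f = 1/T = 62.5 kHz.
62.5 kHz mod fs = 20.7 kHz.
20.7 kHz ≤ fs/2 = 20.9 kHz, appears at 20.7 kHz.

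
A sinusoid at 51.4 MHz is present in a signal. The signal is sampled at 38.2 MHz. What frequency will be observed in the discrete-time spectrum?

13.2 MHz

51.4 MHz mod fs = 13.2 MHz.
13.2 MHz ≤ fs/2 = 19.1 MHz, appears at 13.2 MHz.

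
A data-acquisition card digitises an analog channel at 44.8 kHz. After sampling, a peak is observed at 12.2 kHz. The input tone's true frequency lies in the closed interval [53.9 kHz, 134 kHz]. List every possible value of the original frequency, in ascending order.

57 kHz, 77.4 kHz, 101.8 kHz, 122.2 kHz

Frequencies that alias to 12.2 kHz are k·fs ± 12.2 kHz for integer k ≥ 0.
k=0: 12.2 kHz.
k=1: 32.6 kHz, 57 kHz.
k=2: 77.4 kHz, 101.8 kHz.
k=3: 122.2 kHz, 146.6 kHz.
k=4: 167 kHz, 191.4 kHz.
Within [53.9 kHz, 134 kHz]: 57 kHz, 77.4 kHz, 101.8 kHz, 122.2 kHz.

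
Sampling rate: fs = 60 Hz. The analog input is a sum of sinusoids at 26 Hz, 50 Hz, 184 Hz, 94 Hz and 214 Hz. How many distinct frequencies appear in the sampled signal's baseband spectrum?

fs/2 = 30 Hz.
26 Hz ≤ fs/2 = 30 Hz, passes unchanged.
50 Hz > fs/2 = 30 Hz, folds to fs − 50 Hz = 10 Hz.
184 Hz mod fs = 4 Hz.
4 Hz ≤ fs/2 = 30 Hz, appears at 4 Hz.
94 Hz mod fs = 34 Hz.
34 Hz > fs/2 = 30 Hz, folds to fs − 34 Hz = 26 Hz.
214 Hz mod fs = 34 Hz.
34 Hz > fs/2 = 30 Hz, folds to fs − 34 Hz = 26 Hz.
Distinct values: {4 Hz, 10 Hz, 26 Hz} → 3.

3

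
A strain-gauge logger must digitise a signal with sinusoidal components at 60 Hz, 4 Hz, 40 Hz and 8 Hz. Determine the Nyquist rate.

120 Hz

Highest-frequency component: 60 Hz.
Nyquist rate = 2 × 60 Hz = 120 Hz.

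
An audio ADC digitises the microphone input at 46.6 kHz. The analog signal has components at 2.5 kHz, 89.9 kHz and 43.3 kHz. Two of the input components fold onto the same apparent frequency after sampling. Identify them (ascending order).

43.3 kHz, 89.9 kHz

fs/2 = 23.3 kHz.
2.5 kHz ≤ fs/2 = 23.3 kHz, passes unchanged.
89.9 kHz mod fs = 43.3 kHz.
43.3 kHz > fs/2 = 23.3 kHz, folds to fs − 43.3 kHz = 3.3 kHz.
43.3 kHz > fs/2 = 23.3 kHz, folds to fs − 43.3 kHz = 3.3 kHz.
43.3 kHz and 89.9 kHz both map to 3.3 kHz.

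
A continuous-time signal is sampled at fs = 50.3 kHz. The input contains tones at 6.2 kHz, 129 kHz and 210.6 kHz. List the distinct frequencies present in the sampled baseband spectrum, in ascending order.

6.2 kHz, 9.4 kHz, 21.9 kHz

fs/2 = 25.15 kHz.
6.2 kHz ≤ fs/2 = 25.15 kHz, passes unchanged.
129 kHz mod fs = 28.4 kHz.
28.4 kHz > fs/2 = 25.15 kHz, folds to fs − 28.4 kHz = 21.9 kHz.
210.6 kHz mod fs = 9.4 kHz.
9.4 kHz ≤ fs/2 = 25.15 kHz, appears at 9.4 kHz.
Distinct values: {6.2 kHz, 9.4 kHz, 21.9 kHz}.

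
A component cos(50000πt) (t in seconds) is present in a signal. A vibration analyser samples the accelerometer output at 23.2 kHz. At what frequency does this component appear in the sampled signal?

1.8 kHz

ω = 50000π rad/s → f = ω/(2π) = 25000 Hz = 25 kHz.
25 kHz mod fs = 1.8 kHz.
1.8 kHz ≤ fs/2 = 11.6 kHz, appears at 1.8 kHz.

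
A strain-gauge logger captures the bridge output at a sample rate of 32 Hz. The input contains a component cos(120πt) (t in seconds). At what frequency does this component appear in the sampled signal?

ω = 120π rad/s → f = ω/(2π) = 60 Hz.
60 Hz mod fs = 28 Hz.
28 Hz > fs/2 = 16 Hz, folds to fs − 28 Hz = 4 Hz.

4 Hz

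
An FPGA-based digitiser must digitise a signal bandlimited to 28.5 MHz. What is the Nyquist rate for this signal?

57 MHz

Nyquist rate = 2 × 28.5 MHz = 57 MHz.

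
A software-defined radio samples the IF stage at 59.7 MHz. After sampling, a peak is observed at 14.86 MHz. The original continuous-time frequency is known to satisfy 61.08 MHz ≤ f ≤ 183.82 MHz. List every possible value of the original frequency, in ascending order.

74.56 MHz, 104.54 MHz, 134.26 MHz, 164.24 MHz

Frequencies that alias to 14.86 MHz are k·fs ± 14.86 MHz for integer k ≥ 0.
k=0: 14.86 MHz.
k=1: 44.84 MHz, 74.56 MHz.
k=2: 104.54 MHz, 134.26 MHz.
k=3: 164.24 MHz, 193.96 MHz.
k=4: 223.94 MHz, 253.66 MHz.
Within [61.08 MHz, 183.82 MHz]: 74.56 MHz, 104.54 MHz, 134.26 MHz, 164.24 MHz.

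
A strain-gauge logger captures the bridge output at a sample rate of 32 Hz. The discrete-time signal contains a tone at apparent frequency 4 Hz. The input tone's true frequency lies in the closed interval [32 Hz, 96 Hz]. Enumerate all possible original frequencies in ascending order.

36 Hz, 60 Hz, 68 Hz, 92 Hz

Frequencies that alias to 4 Hz are k·fs ± 4 Hz for integer k ≥ 0.
k=0: 4 Hz.
k=1: 28 Hz, 36 Hz.
k=2: 60 Hz, 68 Hz.
k=3: 92 Hz, 100 Hz.
k=4: 124 Hz, 132 Hz.
Within [32 Hz, 96 Hz]: 36 Hz, 60 Hz, 68 Hz, 92 Hz.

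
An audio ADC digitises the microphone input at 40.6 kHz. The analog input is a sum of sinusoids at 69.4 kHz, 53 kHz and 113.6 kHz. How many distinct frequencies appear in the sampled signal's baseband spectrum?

3

fs/2 = 20.3 kHz.
69.4 kHz mod fs = 28.8 kHz.
28.8 kHz > fs/2 = 20.3 kHz, folds to fs − 28.8 kHz = 11.8 kHz.
53 kHz mod fs = 12.4 kHz.
12.4 kHz ≤ fs/2 = 20.3 kHz, appears at 12.4 kHz.
113.6 kHz mod fs = 32.4 kHz.
32.4 kHz > fs/2 = 20.3 kHz, folds to fs − 32.4 kHz = 8.2 kHz.
Distinct values: {8.2 kHz, 11.8 kHz, 12.4 kHz} → 3.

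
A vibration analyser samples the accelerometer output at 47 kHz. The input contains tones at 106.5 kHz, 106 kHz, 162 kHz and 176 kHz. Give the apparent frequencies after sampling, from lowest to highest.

12 kHz, 12.5 kHz, 21 kHz

fs/2 = 23.5 kHz.
106.5 kHz mod fs = 12.5 kHz.
12.5 kHz ≤ fs/2 = 23.5 kHz, appears at 12.5 kHz.
106 kHz mod fs = 12 kHz.
12 kHz ≤ fs/2 = 23.5 kHz, appears at 12 kHz.
162 kHz mod fs = 21 kHz.
21 kHz ≤ fs/2 = 23.5 kHz, appears at 21 kHz.
176 kHz mod fs = 35 kHz.
35 kHz > fs/2 = 23.5 kHz, folds to fs − 35 kHz = 12 kHz.
Distinct values: {12 kHz, 12.5 kHz, 21 kHz}.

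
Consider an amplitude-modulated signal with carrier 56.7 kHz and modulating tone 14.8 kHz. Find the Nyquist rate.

AM sidebands sit at fc ± fm = 41.9 kHz and 71.5 kHz.
Highest-frequency component: 71.5 kHz.
Nyquist rate = 2 × 71.5 kHz = 143 kHz.

143 kHz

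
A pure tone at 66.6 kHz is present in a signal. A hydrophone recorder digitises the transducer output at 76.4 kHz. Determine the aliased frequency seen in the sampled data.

66.6 kHz > fs/2 = 38.2 kHz, folds to fs − 66.6 kHz = 9.8 kHz.

9.8 kHz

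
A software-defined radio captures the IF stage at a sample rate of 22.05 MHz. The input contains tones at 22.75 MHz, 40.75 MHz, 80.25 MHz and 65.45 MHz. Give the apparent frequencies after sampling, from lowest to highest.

fs/2 = 11.025 MHz.
22.75 MHz mod fs = 0.7 MHz.
0.7 MHz ≤ fs/2 = 11.025 MHz, appears at 0.7 MHz.
40.75 MHz mod fs = 18.7 MHz.
18.7 MHz > fs/2 = 11.025 MHz, folds to fs − 18.7 MHz = 3.35 MHz.
80.25 MHz mod fs = 14.1 MHz.
14.1 MHz > fs/2 = 11.025 MHz, folds to fs − 14.1 MHz = 7.95 MHz.
65.45 MHz mod fs = 21.35 MHz.
21.35 MHz > fs/2 = 11.025 MHz, folds to fs − 21.35 MHz = 0.7 MHz.
Distinct values: {0.7 MHz, 3.35 MHz, 7.95 MHz}.

0.7 MHz, 3.35 MHz, 7.95 MHz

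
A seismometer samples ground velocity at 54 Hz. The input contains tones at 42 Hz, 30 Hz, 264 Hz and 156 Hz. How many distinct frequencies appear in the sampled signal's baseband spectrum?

fs/2 = 27 Hz.
42 Hz > fs/2 = 27 Hz, folds to fs − 42 Hz = 12 Hz.
30 Hz > fs/2 = 27 Hz, folds to fs − 30 Hz = 24 Hz.
264 Hz mod fs = 48 Hz.
48 Hz > fs/2 = 27 Hz, folds to fs − 48 Hz = 6 Hz.
156 Hz mod fs = 48 Hz.
48 Hz > fs/2 = 27 Hz, folds to fs − 48 Hz = 6 Hz.
Distinct values: {6 Hz, 12 Hz, 24 Hz} → 3.

3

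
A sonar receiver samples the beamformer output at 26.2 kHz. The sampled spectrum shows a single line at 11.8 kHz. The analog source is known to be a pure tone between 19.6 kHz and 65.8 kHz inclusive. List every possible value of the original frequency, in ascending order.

38 kHz, 40.6 kHz, 64.2 kHz

Frequencies that alias to 11.8 kHz are k·fs ± 11.8 kHz for integer k ≥ 0.
k=0: 11.8 kHz.
k=1: 14.4 kHz, 38 kHz.
k=2: 40.6 kHz, 64.2 kHz.
k=3: 66.8 kHz, 90.4 kHz.
Within [19.6 kHz, 65.8 kHz]: 38 kHz, 40.6 kHz, 64.2 kHz.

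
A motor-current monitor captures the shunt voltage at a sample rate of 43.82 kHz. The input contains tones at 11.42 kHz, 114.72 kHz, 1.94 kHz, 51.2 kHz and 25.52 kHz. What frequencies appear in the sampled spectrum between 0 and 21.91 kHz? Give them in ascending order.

fs/2 = 21.91 kHz.
11.42 kHz ≤ fs/2 = 21.91 kHz, passes unchanged.
114.72 kHz mod fs = 27.08 kHz.
27.08 kHz > fs/2 = 21.91 kHz, folds to fs − 27.08 kHz = 16.74 kHz.
1.94 kHz ≤ fs/2 = 21.91 kHz, passes unchanged.
51.2 kHz mod fs = 7.38 kHz.
7.38 kHz ≤ fs/2 = 21.91 kHz, appears at 7.38 kHz.
25.52 kHz > fs/2 = 21.91 kHz, folds to fs − 25.52 kHz = 18.3 kHz.
Distinct values: {1.94 kHz, 7.38 kHz, 11.42 kHz, 16.74 kHz, 18.3 kHz}.

1.94 kHz, 7.38 kHz, 11.42 kHz, 16.74 kHz, 18.3 kHz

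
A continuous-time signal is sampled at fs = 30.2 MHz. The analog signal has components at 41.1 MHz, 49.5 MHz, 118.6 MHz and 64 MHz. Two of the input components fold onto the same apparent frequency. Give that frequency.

10.9 MHz

fs/2 = 15.1 MHz.
41.1 MHz mod fs = 10.9 MHz.
10.9 MHz ≤ fs/2 = 15.1 MHz, appears at 10.9 MHz.
49.5 MHz mod fs = 19.3 MHz.
19.3 MHz > fs/2 = 15.1 MHz, folds to fs − 19.3 MHz = 10.9 MHz.
118.6 MHz mod fs = 28 MHz.
28 MHz > fs/2 = 15.1 MHz, folds to fs − 28 MHz = 2.2 MHz.
64 MHz mod fs = 3.6 MHz.
3.6 MHz ≤ fs/2 = 15.1 MHz, appears at 3.6 MHz.
41.1 MHz and 49.5 MHz both map to 10.9 MHz.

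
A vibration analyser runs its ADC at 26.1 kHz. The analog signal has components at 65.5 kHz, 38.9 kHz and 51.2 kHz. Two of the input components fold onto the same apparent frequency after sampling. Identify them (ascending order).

38.9 kHz, 65.5 kHz

fs/2 = 13.05 kHz.
65.5 kHz mod fs = 13.3 kHz.
13.3 kHz > fs/2 = 13.05 kHz, folds to fs − 13.3 kHz = 12.8 kHz.
38.9 kHz mod fs = 12.8 kHz.
12.8 kHz ≤ fs/2 = 13.05 kHz, appears at 12.8 kHz.
51.2 kHz mod fs = 25.1 kHz.
25.1 kHz > fs/2 = 13.05 kHz, folds to fs − 25.1 kHz = 1 kHz.
38.9 kHz and 65.5 kHz both map to 12.8 kHz.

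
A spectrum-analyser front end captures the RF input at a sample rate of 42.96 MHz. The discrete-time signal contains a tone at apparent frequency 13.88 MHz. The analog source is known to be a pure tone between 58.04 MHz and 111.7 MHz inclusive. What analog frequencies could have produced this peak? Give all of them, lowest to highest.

72.04 MHz, 99.8 MHz

Frequencies that alias to 13.88 MHz are k·fs ± 13.88 MHz for integer k ≥ 0.
k=0: 13.88 MHz.
k=1: 29.08 MHz, 56.84 MHz.
k=2: 72.04 MHz, 99.8 MHz.
k=3: 115 MHz, 142.76 MHz.
Within [58.04 MHz, 111.7 MHz]: 72.04 MHz, 99.8 MHz.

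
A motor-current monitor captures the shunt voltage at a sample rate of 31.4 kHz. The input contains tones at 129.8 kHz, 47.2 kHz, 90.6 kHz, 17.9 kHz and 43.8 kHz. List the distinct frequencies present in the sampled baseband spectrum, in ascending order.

3.6 kHz, 4.2 kHz, 12.4 kHz, 13.5 kHz, 15.6 kHz

fs/2 = 15.7 kHz.
129.8 kHz mod fs = 4.2 kHz.
4.2 kHz ≤ fs/2 = 15.7 kHz, appears at 4.2 kHz.
47.2 kHz mod fs = 15.8 kHz.
15.8 kHz > fs/2 = 15.7 kHz, folds to fs − 15.8 kHz = 15.6 kHz.
90.6 kHz mod fs = 27.8 kHz.
27.8 kHz > fs/2 = 15.7 kHz, folds to fs − 27.8 kHz = 3.6 kHz.
17.9 kHz > fs/2 = 15.7 kHz, folds to fs − 17.9 kHz = 13.5 kHz.
43.8 kHz mod fs = 12.4 kHz.
12.4 kHz ≤ fs/2 = 15.7 kHz, appears at 12.4 kHz.
Distinct values: {3.6 kHz, 4.2 kHz, 12.4 kHz, 13.5 kHz, 15.6 kHz}.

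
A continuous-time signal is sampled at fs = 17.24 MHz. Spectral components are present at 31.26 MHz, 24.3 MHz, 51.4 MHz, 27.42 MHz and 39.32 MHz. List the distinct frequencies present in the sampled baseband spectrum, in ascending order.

0.32 MHz, 3.22 MHz, 4.84 MHz, 7.06 MHz

fs/2 = 8.62 MHz.
31.26 MHz mod fs = 14.02 MHz.
14.02 MHz > fs/2 = 8.62 MHz, folds to fs − 14.02 MHz = 3.22 MHz.
24.3 MHz mod fs = 7.06 MHz.
7.06 MHz ≤ fs/2 = 8.62 MHz, appears at 7.06 MHz.
51.4 MHz mod fs = 16.92 MHz.
16.92 MHz > fs/2 = 8.62 MHz, folds to fs − 16.92 MHz = 0.32 MHz.
27.42 MHz mod fs = 10.18 MHz.
10.18 MHz > fs/2 = 8.62 MHz, folds to fs − 10.18 MHz = 7.06 MHz.
39.32 MHz mod fs = 4.84 MHz.
4.84 MHz ≤ fs/2 = 8.62 MHz, appears at 4.84 MHz.
Distinct values: {0.32 MHz, 3.22 MHz, 4.84 MHz, 7.06 MHz}.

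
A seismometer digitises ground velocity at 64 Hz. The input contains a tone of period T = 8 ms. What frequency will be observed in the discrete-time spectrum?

3 Hz

T = 8 ms → f = 1/T = 125 Hz.
125 Hz mod fs = 61 Hz.
61 Hz > fs/2 = 32 Hz, folds to fs − 61 Hz = 3 Hz.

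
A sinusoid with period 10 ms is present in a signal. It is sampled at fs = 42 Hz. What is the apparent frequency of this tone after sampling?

T = 10 ms → f = 1/T = 100 Hz.
100 Hz mod fs = 16 Hz.
16 Hz ≤ fs/2 = 21 Hz, appears at 16 Hz.

16 Hz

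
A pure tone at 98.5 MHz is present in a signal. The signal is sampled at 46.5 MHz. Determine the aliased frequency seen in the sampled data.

5.5 MHz

98.5 MHz mod fs = 5.5 MHz.
5.5 MHz ≤ fs/2 = 23.25 MHz, appears at 5.5 MHz.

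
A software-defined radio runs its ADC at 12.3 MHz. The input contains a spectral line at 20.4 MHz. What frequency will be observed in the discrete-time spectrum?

4.2 MHz

20.4 MHz mod fs = 8.1 MHz.
8.1 MHz > fs/2 = 6.15 MHz, folds to fs − 8.1 MHz = 4.2 MHz.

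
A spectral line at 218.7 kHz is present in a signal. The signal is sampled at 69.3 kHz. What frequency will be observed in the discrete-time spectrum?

10.8 kHz

218.7 kHz mod fs = 10.8 kHz.
10.8 kHz ≤ fs/2 = 34.65 kHz, appears at 10.8 kHz.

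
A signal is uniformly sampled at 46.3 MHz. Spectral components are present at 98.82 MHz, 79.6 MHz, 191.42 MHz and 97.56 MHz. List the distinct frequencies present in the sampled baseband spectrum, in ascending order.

fs/2 = 23.15 MHz.
98.82 MHz mod fs = 6.22 MHz.
6.22 MHz ≤ fs/2 = 23.15 MHz, appears at 6.22 MHz.
79.6 MHz mod fs = 33.3 MHz.
33.3 MHz > fs/2 = 23.15 MHz, folds to fs − 33.3 MHz = 13 MHz.
191.42 MHz mod fs = 6.22 MHz.
6.22 MHz ≤ fs/2 = 23.15 MHz, appears at 6.22 MHz.
97.56 MHz mod fs = 4.96 MHz.
4.96 MHz ≤ fs/2 = 23.15 MHz, appears at 4.96 MHz.
Distinct values: {4.96 MHz, 6.22 MHz, 13 MHz}.

4.96 MHz, 6.22 MHz, 13 MHz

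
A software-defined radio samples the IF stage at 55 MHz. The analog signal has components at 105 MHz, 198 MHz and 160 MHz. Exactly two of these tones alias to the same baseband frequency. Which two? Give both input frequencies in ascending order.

105 MHz, 160 MHz

fs/2 = 27.5 MHz.
105 MHz mod fs = 50 MHz.
50 MHz > fs/2 = 27.5 MHz, folds to fs − 50 MHz = 5 MHz.
198 MHz mod fs = 33 MHz.
33 MHz > fs/2 = 27.5 MHz, folds to fs − 33 MHz = 22 MHz.
160 MHz mod fs = 50 MHz.
50 MHz > fs/2 = 27.5 MHz, folds to fs − 50 MHz = 5 MHz.
105 MHz and 160 MHz both map to 5 MHz.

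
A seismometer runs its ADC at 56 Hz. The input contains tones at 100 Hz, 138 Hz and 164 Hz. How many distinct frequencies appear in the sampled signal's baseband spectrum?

fs/2 = 28 Hz.
100 Hz mod fs = 44 Hz.
44 Hz > fs/2 = 28 Hz, folds to fs − 44 Hz = 12 Hz.
138 Hz mod fs = 26 Hz.
26 Hz ≤ fs/2 = 28 Hz, appears at 26 Hz.
164 Hz mod fs = 52 Hz.
52 Hz > fs/2 = 28 Hz, folds to fs − 52 Hz = 4 Hz.
Distinct values: {4 Hz, 12 Hz, 26 Hz} → 3.

3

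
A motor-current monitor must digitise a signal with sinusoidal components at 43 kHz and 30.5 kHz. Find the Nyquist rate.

Highest-frequency component: 43 kHz.
Nyquist rate = 2 × 43 kHz = 86 kHz.

86 kHz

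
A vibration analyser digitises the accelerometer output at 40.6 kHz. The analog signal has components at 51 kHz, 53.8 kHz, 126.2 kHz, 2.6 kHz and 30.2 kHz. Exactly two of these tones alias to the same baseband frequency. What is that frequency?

fs/2 = 20.3 kHz.
51 kHz mod fs = 10.4 kHz.
10.4 kHz ≤ fs/2 = 20.3 kHz, appears at 10.4 kHz.
53.8 kHz mod fs = 13.2 kHz.
13.2 kHz ≤ fs/2 = 20.3 kHz, appears at 13.2 kHz.
126.2 kHz mod fs = 4.4 kHz.
4.4 kHz ≤ fs/2 = 20.3 kHz, appears at 4.4 kHz.
2.6 kHz ≤ fs/2 = 20.3 kHz, passes unchanged.
30.2 kHz > fs/2 = 20.3 kHz, folds to fs − 30.2 kHz = 10.4 kHz.
30.2 kHz and 51 kHz both map to 10.4 kHz.

10.4 kHz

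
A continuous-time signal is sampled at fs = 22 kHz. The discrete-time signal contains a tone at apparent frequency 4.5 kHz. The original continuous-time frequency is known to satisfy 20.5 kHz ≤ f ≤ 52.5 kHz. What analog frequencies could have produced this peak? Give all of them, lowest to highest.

Frequencies that alias to 4.5 kHz are k·fs ± 4.5 kHz for integer k ≥ 0.
k=0: 4.5 kHz.
k=1: 17.5 kHz, 26.5 kHz.
k=2: 39.5 kHz, 48.5 kHz.
k=3: 61.5 kHz, 70.5 kHz.
Within [20.5 kHz, 52.5 kHz]: 26.5 kHz, 39.5 kHz, 48.5 kHz.

26.5 kHz, 39.5 kHz, 48.5 kHz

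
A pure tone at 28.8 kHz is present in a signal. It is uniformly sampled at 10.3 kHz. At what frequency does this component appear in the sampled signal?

2.1 kHz

28.8 kHz mod fs = 8.2 kHz.
8.2 kHz > fs/2 = 5.15 kHz, folds to fs − 8.2 kHz = 2.1 kHz.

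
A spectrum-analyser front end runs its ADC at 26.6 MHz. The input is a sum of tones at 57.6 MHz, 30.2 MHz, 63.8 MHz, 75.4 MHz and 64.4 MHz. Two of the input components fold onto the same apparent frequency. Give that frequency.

4.4 MHz

fs/2 = 13.3 MHz.
57.6 MHz mod fs = 4.4 MHz.
4.4 MHz ≤ fs/2 = 13.3 MHz, appears at 4.4 MHz.
30.2 MHz mod fs = 3.6 MHz.
3.6 MHz ≤ fs/2 = 13.3 MHz, appears at 3.6 MHz.
63.8 MHz mod fs = 10.6 MHz.
10.6 MHz ≤ fs/2 = 13.3 MHz, appears at 10.6 MHz.
75.4 MHz mod fs = 22.2 MHz.
22.2 MHz > fs/2 = 13.3 MHz, folds to fs − 22.2 MHz = 4.4 MHz.
64.4 MHz mod fs = 11.2 MHz.
11.2 MHz ≤ fs/2 = 13.3 MHz, appears at 11.2 MHz.
57.6 MHz and 75.4 MHz both map to 4.4 MHz.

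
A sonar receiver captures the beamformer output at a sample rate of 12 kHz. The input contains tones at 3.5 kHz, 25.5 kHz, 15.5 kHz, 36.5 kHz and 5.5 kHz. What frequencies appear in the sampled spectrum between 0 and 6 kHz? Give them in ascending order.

fs/2 = 6 kHz.
3.5 kHz ≤ fs/2 = 6 kHz, passes unchanged.
25.5 kHz mod fs = 1.5 kHz.
1.5 kHz ≤ fs/2 = 6 kHz, appears at 1.5 kHz.
15.5 kHz mod fs = 3.5 kHz.
3.5 kHz ≤ fs/2 = 6 kHz, appears at 3.5 kHz.
36.5 kHz mod fs = 0.5 kHz.
0.5 kHz ≤ fs/2 = 6 kHz, appears at 0.5 kHz.
5.5 kHz ≤ fs/2 = 6 kHz, passes unchanged.
Distinct values: {0.5 kHz, 1.5 kHz, 3.5 kHz, 5.5 kHz}.

0.5 kHz, 1.5 kHz, 3.5 kHz, 5.5 kHz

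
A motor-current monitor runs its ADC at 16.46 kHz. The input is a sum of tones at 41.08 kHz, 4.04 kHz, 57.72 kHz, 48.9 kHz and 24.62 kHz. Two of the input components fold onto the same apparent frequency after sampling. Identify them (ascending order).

fs/2 = 8.23 kHz.
41.08 kHz mod fs = 8.16 kHz.
8.16 kHz ≤ fs/2 = 8.23 kHz, appears at 8.16 kHz.
4.04 kHz ≤ fs/2 = 8.23 kHz, passes unchanged.
57.72 kHz mod fs = 8.34 kHz.
8.34 kHz > fs/2 = 8.23 kHz, folds to fs − 8.34 kHz = 8.12 kHz.
48.9 kHz mod fs = 15.98 kHz.
15.98 kHz > fs/2 = 8.23 kHz, folds to fs − 15.98 kHz = 0.48 kHz.
24.62 kHz mod fs = 8.16 kHz.
8.16 kHz ≤ fs/2 = 8.23 kHz, appears at 8.16 kHz.
24.62 kHz and 41.08 kHz both map to 8.16 kHz.

24.62 kHz, 41.08 kHz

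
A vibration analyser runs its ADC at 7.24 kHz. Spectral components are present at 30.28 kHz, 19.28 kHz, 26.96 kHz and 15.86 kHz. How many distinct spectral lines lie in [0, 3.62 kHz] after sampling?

fs/2 = 3.62 kHz.
30.28 kHz mod fs = 1.32 kHz.
1.32 kHz ≤ fs/2 = 3.62 kHz, appears at 1.32 kHz.
19.28 kHz mod fs = 4.8 kHz.
4.8 kHz > fs/2 = 3.62 kHz, folds to fs − 4.8 kHz = 2.44 kHz.
26.96 kHz mod fs = 5.24 kHz.
5.24 kHz > fs/2 = 3.62 kHz, folds to fs − 5.24 kHz = 2 kHz.
15.86 kHz mod fs = 1.38 kHz.
1.38 kHz ≤ fs/2 = 3.62 kHz, appears at 1.38 kHz.
Distinct values: {1.32 kHz, 1.38 kHz, 2 kHz, 2.44 kHz} → 4.

4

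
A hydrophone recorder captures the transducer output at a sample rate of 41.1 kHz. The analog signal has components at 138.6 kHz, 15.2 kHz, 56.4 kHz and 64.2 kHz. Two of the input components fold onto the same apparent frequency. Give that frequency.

15.3 kHz

fs/2 = 20.55 kHz.
138.6 kHz mod fs = 15.3 kHz.
15.3 kHz ≤ fs/2 = 20.55 kHz, appears at 15.3 kHz.
15.2 kHz ≤ fs/2 = 20.55 kHz, passes unchanged.
56.4 kHz mod fs = 15.3 kHz.
15.3 kHz ≤ fs/2 = 20.55 kHz, appears at 15.3 kHz.
64.2 kHz mod fs = 23.1 kHz.
23.1 kHz > fs/2 = 20.55 kHz, folds to fs − 23.1 kHz = 18 kHz.
56.4 kHz and 138.6 kHz both map to 15.3 kHz.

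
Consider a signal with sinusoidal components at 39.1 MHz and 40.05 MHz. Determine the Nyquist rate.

Highest-frequency component: 40.05 MHz.
Nyquist rate = 2 × 40.05 MHz = 80.1 MHz.

80.1 MHz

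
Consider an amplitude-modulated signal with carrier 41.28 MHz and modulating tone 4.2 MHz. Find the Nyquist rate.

90.96 MHz

AM sidebands sit at fc ± fm = 37.08 MHz and 45.48 MHz.
Highest-frequency component: 45.48 MHz.
Nyquist rate = 2 × 45.48 MHz = 90.96 MHz.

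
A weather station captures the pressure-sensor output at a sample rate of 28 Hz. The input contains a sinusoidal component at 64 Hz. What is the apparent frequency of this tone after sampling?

8 Hz

64 Hz mod fs = 8 Hz.
8 Hz ≤ fs/2 = 14 Hz, appears at 8 Hz.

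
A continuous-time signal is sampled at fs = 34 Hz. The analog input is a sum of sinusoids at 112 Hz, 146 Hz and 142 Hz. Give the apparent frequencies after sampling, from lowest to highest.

fs/2 = 17 Hz.
112 Hz mod fs = 10 Hz.
10 Hz ≤ fs/2 = 17 Hz, appears at 10 Hz.
146 Hz mod fs = 10 Hz.
10 Hz ≤ fs/2 = 17 Hz, appears at 10 Hz.
142 Hz mod fs = 6 Hz.
6 Hz ≤ fs/2 = 17 Hz, appears at 6 Hz.
Distinct values: {6 Hz, 10 Hz}.

6 Hz, 10 Hz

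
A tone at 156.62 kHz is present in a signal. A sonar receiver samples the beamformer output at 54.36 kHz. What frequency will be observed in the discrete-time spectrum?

156.62 kHz mod fs = 47.9 kHz.
47.9 kHz > fs/2 = 27.18 kHz, folds to fs − 47.9 kHz = 6.46 kHz.

6.46 kHz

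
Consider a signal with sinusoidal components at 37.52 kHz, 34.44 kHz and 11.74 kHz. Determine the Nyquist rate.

Highest-frequency component: 37.52 kHz.
Nyquist rate = 2 × 37.52 kHz = 75.04 kHz.

75.04 kHz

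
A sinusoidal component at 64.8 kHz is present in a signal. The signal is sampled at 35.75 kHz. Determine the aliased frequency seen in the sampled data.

6.7 kHz

64.8 kHz mod fs = 29.05 kHz.
29.05 kHz > fs/2 = 17.875 kHz, folds to fs − 29.05 kHz = 6.7 kHz.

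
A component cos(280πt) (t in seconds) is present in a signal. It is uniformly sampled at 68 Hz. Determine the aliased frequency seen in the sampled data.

4 Hz

ω = 280π rad/s → f = ω/(2π) = 140 Hz.
140 Hz mod fs = 4 Hz.
4 Hz ≤ fs/2 = 34 Hz, appears at 4 Hz.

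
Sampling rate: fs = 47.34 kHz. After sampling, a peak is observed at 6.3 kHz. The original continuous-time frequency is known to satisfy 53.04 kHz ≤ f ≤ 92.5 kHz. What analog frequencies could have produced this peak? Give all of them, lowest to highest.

Frequencies that alias to 6.3 kHz are k·fs ± 6.3 kHz for integer k ≥ 0.
k=0: 6.3 kHz.
k=1: 41.04 kHz, 53.64 kHz.
k=2: 88.38 kHz, 100.98 kHz.
k=3: 135.72 kHz, 148.32 kHz.
Within [53.04 kHz, 92.5 kHz]: 53.64 kHz, 88.38 kHz.

53.64 kHz, 88.38 kHz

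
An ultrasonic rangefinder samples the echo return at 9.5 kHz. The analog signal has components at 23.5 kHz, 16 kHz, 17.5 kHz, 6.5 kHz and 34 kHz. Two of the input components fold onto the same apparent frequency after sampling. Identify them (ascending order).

fs/2 = 4.75 kHz.
23.5 kHz mod fs = 4.5 kHz.
4.5 kHz ≤ fs/2 = 4.75 kHz, appears at 4.5 kHz.
16 kHz mod fs = 6.5 kHz.
6.5 kHz > fs/2 = 4.75 kHz, folds to fs − 6.5 kHz = 3 kHz.
17.5 kHz mod fs = 8 kHz.
8 kHz > fs/2 = 4.75 kHz, folds to fs − 8 kHz = 1.5 kHz.
6.5 kHz > fs/2 = 4.75 kHz, folds to fs − 6.5 kHz = 3 kHz.
34 kHz mod fs = 5.5 kHz.
5.5 kHz > fs/2 = 4.75 kHz, folds to fs − 5.5 kHz = 4 kHz.
6.5 kHz and 16 kHz both map to 3 kHz.

6.5 kHz, 16 kHz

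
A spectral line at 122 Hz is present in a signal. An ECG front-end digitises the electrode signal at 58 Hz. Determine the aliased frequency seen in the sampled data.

122 Hz mod fs = 6 Hz.
6 Hz ≤ fs/2 = 29 Hz, appears at 6 Hz.

6 Hz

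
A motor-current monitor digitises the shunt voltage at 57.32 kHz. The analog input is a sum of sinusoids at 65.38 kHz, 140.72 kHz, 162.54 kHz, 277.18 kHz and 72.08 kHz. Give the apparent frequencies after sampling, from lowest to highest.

fs/2 = 28.66 kHz.
65.38 kHz mod fs = 8.06 kHz.
8.06 kHz ≤ fs/2 = 28.66 kHz, appears at 8.06 kHz.
140.72 kHz mod fs = 26.08 kHz.
26.08 kHz ≤ fs/2 = 28.66 kHz, appears at 26.08 kHz.
162.54 kHz mod fs = 47.9 kHz.
47.9 kHz > fs/2 = 28.66 kHz, folds to fs − 47.9 kHz = 9.42 kHz.
277.18 kHz mod fs = 47.9 kHz.
47.9 kHz > fs/2 = 28.66 kHz, folds to fs − 47.9 kHz = 9.42 kHz.
72.08 kHz mod fs = 14.76 kHz.
14.76 kHz ≤ fs/2 = 28.66 kHz, appears at 14.76 kHz.
Distinct values: {8.06 kHz, 9.42 kHz, 14.76 kHz, 26.08 kHz}.

8.06 kHz, 9.42 kHz, 14.76 kHz, 26.08 kHz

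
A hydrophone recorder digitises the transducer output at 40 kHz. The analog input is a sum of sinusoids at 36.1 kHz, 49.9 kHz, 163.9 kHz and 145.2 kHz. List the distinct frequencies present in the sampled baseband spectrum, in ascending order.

3.9 kHz, 9.9 kHz, 14.8 kHz

fs/2 = 20 kHz.
36.1 kHz > fs/2 = 20 kHz, folds to fs − 36.1 kHz = 3.9 kHz.
49.9 kHz mod fs = 9.9 kHz.
9.9 kHz ≤ fs/2 = 20 kHz, appears at 9.9 kHz.
163.9 kHz mod fs = 3.9 kHz.
3.9 kHz ≤ fs/2 = 20 kHz, appears at 3.9 kHz.
145.2 kHz mod fs = 25.2 kHz.
25.2 kHz > fs/2 = 20 kHz, folds to fs − 25.2 kHz = 14.8 kHz.
Distinct values: {3.9 kHz, 9.9 kHz, 14.8 kHz}.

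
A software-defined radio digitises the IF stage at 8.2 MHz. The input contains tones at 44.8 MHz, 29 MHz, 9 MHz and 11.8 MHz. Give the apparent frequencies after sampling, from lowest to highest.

fs/2 = 4.1 MHz.
44.8 MHz mod fs = 3.8 MHz.
3.8 MHz ≤ fs/2 = 4.1 MHz, appears at 3.8 MHz.
29 MHz mod fs = 4.4 MHz.
4.4 MHz > fs/2 = 4.1 MHz, folds to fs − 4.4 MHz = 3.8 MHz.
9 MHz mod fs = 0.8 MHz.
0.8 MHz ≤ fs/2 = 4.1 MHz, appears at 0.8 MHz.
11.8 MHz mod fs = 3.6 MHz.
3.6 MHz ≤ fs/2 = 4.1 MHz, appears at 3.6 MHz.
Distinct values: {0.8 MHz, 3.6 MHz, 3.8 MHz}.

0.8 MHz, 3.6 MHz, 3.8 MHz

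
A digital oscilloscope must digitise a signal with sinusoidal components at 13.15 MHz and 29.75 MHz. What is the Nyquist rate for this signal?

Highest-frequency component: 29.75 MHz.
Nyquist rate = 2 × 29.75 MHz = 59.5 MHz.

59.5 MHz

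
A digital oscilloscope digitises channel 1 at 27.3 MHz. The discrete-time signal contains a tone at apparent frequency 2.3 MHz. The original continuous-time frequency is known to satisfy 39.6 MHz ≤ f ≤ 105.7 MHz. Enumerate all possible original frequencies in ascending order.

Frequencies that alias to 2.3 MHz are k·fs ± 2.3 MHz for integer k ≥ 0.
k=0: 2.3 MHz.
k=1: 25 MHz, 29.6 MHz.
k=2: 52.3 MHz, 56.9 MHz.
k=3: 79.6 MHz, 84.2 MHz.
k=4: 106.9 MHz, 111.5 MHz.
Within [39.6 MHz, 105.7 MHz]: 52.3 MHz, 56.9 MHz, 79.6 MHz, 84.2 MHz.

52.3 MHz, 56.9 MHz, 79.6 MHz, 84.2 MHz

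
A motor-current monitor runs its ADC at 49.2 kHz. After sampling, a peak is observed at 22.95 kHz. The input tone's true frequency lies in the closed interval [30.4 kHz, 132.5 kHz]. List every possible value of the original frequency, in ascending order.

72.15 kHz, 75.45 kHz, 121.35 kHz, 124.65 kHz

Frequencies that alias to 22.95 kHz are k·fs ± 22.95 kHz for integer k ≥ 0.
k=0: 22.95 kHz.
k=1: 26.25 kHz, 72.15 kHz.
k=2: 75.45 kHz, 121.35 kHz.
k=3: 124.65 kHz, 170.55 kHz.
k=4: 173.85 kHz, 219.75 kHz.
Within [30.4 kHz, 132.5 kHz]: 72.15 kHz, 75.45 kHz, 121.35 kHz, 124.65 kHz.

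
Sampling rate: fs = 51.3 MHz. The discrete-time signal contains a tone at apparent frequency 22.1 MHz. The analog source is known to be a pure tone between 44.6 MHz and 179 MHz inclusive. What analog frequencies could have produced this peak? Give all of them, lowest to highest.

73.4 MHz, 80.5 MHz, 124.7 MHz, 131.8 MHz, 176 MHz

Frequencies that alias to 22.1 MHz are k·fs ± 22.1 MHz for integer k ≥ 0.
k=0: 22.1 MHz.
k=1: 29.2 MHz, 73.4 MHz.
k=2: 80.5 MHz, 124.7 MHz.
k=3: 131.8 MHz, 176 MHz.
k=4: 183.1 MHz, 227.3 MHz.
Within [44.6 MHz, 179 MHz]: 73.4 MHz, 80.5 MHz, 124.7 MHz, 131.8 MHz, 176 MHz.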